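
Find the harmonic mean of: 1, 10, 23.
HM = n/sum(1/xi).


Sum of reciprocals = 1/1 + 1/10 + 1/23 = 1.143478
HM = 3/1.143478 = 2.6236

HM = 2.6236


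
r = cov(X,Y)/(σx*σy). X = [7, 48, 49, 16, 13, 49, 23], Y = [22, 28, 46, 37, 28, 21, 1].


Mean X = 29.2857, Mean Y = 26.1429
SD X = 17.342881, SD Y = 13.064987
Cov = 57.244898
r = 57.244898/(17.342881*13.064987) = 0.2526

r = 0.2526


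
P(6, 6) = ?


P(6,6) = 6!/0!
= 720/1
= 720

P(6,6) = 720


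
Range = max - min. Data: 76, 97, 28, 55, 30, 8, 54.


Max = 97, Min = 8
Range = 97 - 8 = 89

Range = 89


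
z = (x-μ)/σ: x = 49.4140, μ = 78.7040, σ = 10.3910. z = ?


z = (49.4140 - 78.7040)/10.3910
= -29.2900/10.3910
= -2.8188

z = -2.8188


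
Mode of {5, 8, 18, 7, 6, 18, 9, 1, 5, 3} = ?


Frequencies: 1:1, 3:1, 5:2, 6:1, 7:1, 8:1, 9:1, 18:2
Max frequency = 2
Mode = 5, 18

Mode = 5, 18


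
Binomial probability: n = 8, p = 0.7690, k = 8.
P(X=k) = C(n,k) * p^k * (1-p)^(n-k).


C(8,8) = 1
p^8 = 0.122296
(1-p)^0 = 1.000000
P = 1 * 0.122296 * 1.000000 = 0.1223

P(X=8) = 0.1223


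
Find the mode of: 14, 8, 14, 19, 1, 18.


Frequencies: 1:1, 8:1, 14:2, 18:1, 19:1
Max frequency = 2
Mode = 14

Mode = 14


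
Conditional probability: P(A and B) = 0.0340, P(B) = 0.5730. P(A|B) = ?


P(A|B) = 0.0340/0.5730 = 0.0593

P(A|B) = 0.0593


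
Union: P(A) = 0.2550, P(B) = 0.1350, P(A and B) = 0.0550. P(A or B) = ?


P(A∪B) = 0.2550 + 0.1350 - 0.0550
= 0.3900 - 0.0550
= 0.3350

P(A∪B) = 0.3350


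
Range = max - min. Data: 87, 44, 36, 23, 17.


Max = 87, Min = 17
Range = 87 - 17 = 70

Range = 70


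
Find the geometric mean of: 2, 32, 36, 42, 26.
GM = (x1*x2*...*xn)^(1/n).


Product = 2 × 32 × 36 × 42 × 26 = 2515968
GM = 2515968^(1/5) = 19.0608

GM = 19.0608


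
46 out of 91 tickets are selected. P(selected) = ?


P = 46/91 = 0.5055

P = 0.5055


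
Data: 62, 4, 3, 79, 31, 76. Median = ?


Sorted: 3, 4, 31, 62, 76, 79
n = 6 (even)
Middle values: 31 and 62
Median = (31+62)/2 = 46.5000

Median = 46.5000


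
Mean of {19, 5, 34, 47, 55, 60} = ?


Sum = 19 + 5 + 34 + 47 + 55 + 60 = 220
n = 6
Mean = 220/6 = 36.6667

Mean = 36.6667


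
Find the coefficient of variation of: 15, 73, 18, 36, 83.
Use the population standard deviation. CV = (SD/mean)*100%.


Mean = 45.0000
SD = 28.0642
CV = (28.0642/45.0000)*100 = 62.3649%

CV = 62.3649%


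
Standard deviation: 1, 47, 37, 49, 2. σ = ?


Mean = 27.2000
Variance = 456.9600
SD = sqrt(456.9600) = 21.3766

SD = 21.3766


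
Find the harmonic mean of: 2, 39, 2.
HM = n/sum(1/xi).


Sum of reciprocals = 1/2 + 1/39 + 1/2 = 1.025641
HM = 3/1.025641 = 2.9250

HM = 2.9250


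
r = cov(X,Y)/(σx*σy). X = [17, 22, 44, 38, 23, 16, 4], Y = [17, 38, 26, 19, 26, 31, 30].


Mean X = 23.4286, Mean Y = 26.7143
SD X = 12.602235, SD Y = 6.670067
Cov = -25.163265
r = -25.163265/(12.602235*6.670067) = -0.2994

r = -0.2994


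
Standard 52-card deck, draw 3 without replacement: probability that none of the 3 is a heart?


P(no hearts) = (39/52) × (38/51) × (37/50)
= 0.4135

P = 0.4135


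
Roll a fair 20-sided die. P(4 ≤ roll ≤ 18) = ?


Favorable outcomes (4 ≤ roll ≤ 18): 15
Total outcomes = 20
P = 15/20 = 0.7500

P = 0.7500


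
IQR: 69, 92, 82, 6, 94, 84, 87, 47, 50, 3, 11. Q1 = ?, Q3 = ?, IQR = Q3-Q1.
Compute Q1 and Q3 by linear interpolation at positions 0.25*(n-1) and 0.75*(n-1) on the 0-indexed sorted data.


Sorted: 3, 6, 11, 47, 50, 69, 82, 84, 87, 92, 94
Q1 (25th %ile) = 29.0000
Q3 (75th %ile) = 85.5000
IQR = 85.5000 - 29.0000 = 56.5000

IQR = 56.5000


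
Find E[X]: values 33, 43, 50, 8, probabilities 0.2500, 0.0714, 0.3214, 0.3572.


E[X] = 33*0.2500 + 43*0.0714 + 50*0.3214 + 8*0.3572
= 8.2500 + 3.0702 + 16.0700 + 2.8576
= 30.2478

E[X] = 30.2478


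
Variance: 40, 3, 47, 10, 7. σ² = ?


Mean = 21.4000
Squared deviations: 345.9600, 338.5600, 655.3600, 129.9600, 207.3600
Sum = 1677.2000
Variance = 1677.2000/5 = 335.4400

Variance = 335.4400


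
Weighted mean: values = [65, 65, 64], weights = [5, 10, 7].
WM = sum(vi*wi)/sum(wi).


Numerator = 65*5 + 65*10 + 64*7 = 1423
Denominator = 5 + 10 + 7 = 22
WM = 1423/22 = 64.6818

WM = 64.6818


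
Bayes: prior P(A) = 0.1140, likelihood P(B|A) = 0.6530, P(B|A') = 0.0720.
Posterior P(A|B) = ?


P(B) = P(B|A)*P(A) + P(B|A')*P(A')
= 0.6530*0.1140 + 0.0720*0.8860
= 0.074442 + 0.063792 = 0.138234
P(A|B) = 0.074442/0.138234 = 0.5385

P(A|B) = 0.5385


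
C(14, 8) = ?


C(14,8) = 14!/(8! × 6!)
= 87178291200/(40320 × 720)
= 3003

C(14,8) = 3003


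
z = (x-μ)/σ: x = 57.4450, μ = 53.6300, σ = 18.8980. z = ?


z = (57.4450 - 53.6300)/18.8980
= 3.8150/18.8980
= 0.2019

z = 0.2019


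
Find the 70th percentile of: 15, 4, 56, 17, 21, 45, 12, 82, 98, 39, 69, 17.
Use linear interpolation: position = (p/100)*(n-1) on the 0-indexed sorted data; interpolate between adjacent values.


Sorted: 4, 12, 15, 17, 17, 21, 39, 45, 56, 69, 82, 98
n = 12
Index = 70/100 * 11 = 7.7000
Lower = data[7] = 45, Upper = data[8] = 56
P70 = 45 + 0.7000*(11) = 52.7000

P70 = 52.7000


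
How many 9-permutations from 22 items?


P(22,9) = 22!/13!
= 1124000727777607680000/6227020800
= 180503769600

P(22,9) = 180503769600


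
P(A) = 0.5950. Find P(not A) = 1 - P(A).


P(not A) = 1 - 0.5950 = 0.4050

P(not A) = 0.4050


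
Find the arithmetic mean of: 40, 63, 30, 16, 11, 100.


Sum = 40 + 63 + 30 + 16 + 11 + 100 = 260
n = 6
Mean = 260/6 = 43.3333

Mean = 43.3333


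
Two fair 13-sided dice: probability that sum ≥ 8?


Total outcomes = 13×13 = 169
Favorable (sum ≥ 8): 148
P = 148/169 = 0.8757

P = 0.8757


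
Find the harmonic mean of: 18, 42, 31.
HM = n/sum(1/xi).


Sum of reciprocals = 1/18 + 1/42 + 1/31 = 0.111623
HM = 3/0.111623 = 26.8761

HM = 26.8761


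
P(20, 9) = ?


P(20,9) = 20!/11!
= 2432902008176640000/39916800
= 60949324800

P(20,9) = 60949324800


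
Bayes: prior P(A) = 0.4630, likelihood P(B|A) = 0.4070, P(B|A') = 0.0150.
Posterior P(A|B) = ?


P(B) = P(B|A)*P(A) + P(B|A')*P(A')
= 0.4070*0.4630 + 0.0150*0.5370
= 0.188441 + 0.008055 = 0.196496
P(A|B) = 0.188441/0.196496 = 0.9590

P(A|B) = 0.9590


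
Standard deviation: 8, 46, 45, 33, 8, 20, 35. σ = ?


Mean = 27.8571
Variance = 221.5510
SD = sqrt(221.5510) = 14.8846

SD = 14.8846


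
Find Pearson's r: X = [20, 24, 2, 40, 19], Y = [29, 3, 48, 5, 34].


Mean X = 21.0000, Mean Y = 23.8000
SD X = 12.132601, SD Y = 17.336666
Cov = -181.000000
r = -181.000000/(12.132601*17.336666) = -0.8605

r = -0.8605


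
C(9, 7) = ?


C(9,7) = 9!/(7! × 2!)
= 362880/(5040 × 2)
= 36

C(9,7) = 36


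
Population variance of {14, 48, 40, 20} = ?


Mean = 30.5000
Squared deviations: 272.2500, 306.2500, 90.2500, 110.2500
Sum = 779.0000
Variance = 779.0000/4 = 194.7500

Variance = 194.7500


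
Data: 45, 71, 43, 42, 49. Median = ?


Sorted: 42, 43, 45, 49, 71
n = 5 (odd)
Middle value = 45

Median = 45


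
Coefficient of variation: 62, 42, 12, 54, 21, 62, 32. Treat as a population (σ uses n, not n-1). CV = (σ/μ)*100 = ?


Mean = 40.7143
SD = 18.4136
CV = (18.4136/40.7143)*100 = 45.2264%

CV = 45.2264%


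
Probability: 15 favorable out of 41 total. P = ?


P = 15/41 = 0.3659

P = 0.3659


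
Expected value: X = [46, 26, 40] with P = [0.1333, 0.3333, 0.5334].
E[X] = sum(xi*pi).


E[X] = 46*0.1333 + 26*0.3333 + 40*0.5334
= 6.1318 + 8.6658 + 21.3360
= 36.1336

E[X] = 36.1336


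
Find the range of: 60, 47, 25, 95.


Max = 95, Min = 25
Range = 95 - 25 = 70

Range = 70


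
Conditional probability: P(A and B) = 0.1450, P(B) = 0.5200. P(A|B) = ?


P(A|B) = 0.1450/0.5200 = 0.2788

P(A|B) = 0.2788


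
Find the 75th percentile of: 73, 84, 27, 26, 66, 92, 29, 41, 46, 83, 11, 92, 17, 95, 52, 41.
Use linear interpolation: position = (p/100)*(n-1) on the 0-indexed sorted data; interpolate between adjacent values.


Sorted: 11, 17, 26, 27, 29, 41, 41, 46, 52, 66, 73, 83, 84, 92, 92, 95
n = 16
Index = 75/100 * 15 = 11.2500
Lower = data[11] = 83, Upper = data[12] = 84
P75 = 83 + 0.2500*(1) = 83.2500

P75 = 83.2500


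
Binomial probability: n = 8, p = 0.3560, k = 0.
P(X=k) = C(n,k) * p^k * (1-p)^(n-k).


C(8,0) = 1
p^0 = 1.000000
(1-p)^8 = 0.029586
P = 1 * 1.000000 * 0.029586 = 0.0296

P(X=0) = 0.0296


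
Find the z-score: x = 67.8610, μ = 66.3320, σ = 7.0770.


z = (67.8610 - 66.3320)/7.0770
= 1.5290/7.0770
= 0.2161

z = 0.2161


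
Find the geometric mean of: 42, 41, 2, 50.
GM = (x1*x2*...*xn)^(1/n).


Product = 42 × 41 × 2 × 50 = 172200
GM = 172200^(1/4) = 20.3708

GM = 20.3708


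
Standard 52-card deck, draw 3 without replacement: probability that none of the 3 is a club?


P(no clubs) = (39/52) × (38/51) × (37/50)
= 0.4135

P = 0.4135


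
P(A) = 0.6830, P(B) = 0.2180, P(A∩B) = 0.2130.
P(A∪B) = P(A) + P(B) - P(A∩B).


P(A∪B) = 0.6830 + 0.2180 - 0.2130
= 0.9010 - 0.2130
= 0.6880

P(A∪B) = 0.6880


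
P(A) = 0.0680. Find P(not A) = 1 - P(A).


P(not A) = 1 - 0.0680 = 0.9320

P(not A) = 0.9320


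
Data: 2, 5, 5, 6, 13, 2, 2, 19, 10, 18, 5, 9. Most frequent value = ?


Frequencies: 2:3, 5:3, 6:1, 9:1, 10:1, 13:1, 18:1, 19:1
Max frequency = 3
Mode = 2, 5

Mode = 2, 5


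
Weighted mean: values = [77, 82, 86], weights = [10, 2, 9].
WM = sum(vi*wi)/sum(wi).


Numerator = 77*10 + 82*2 + 86*9 = 1708
Denominator = 10 + 2 + 9 = 21
WM = 1708/21 = 81.3333

WM = 81.3333


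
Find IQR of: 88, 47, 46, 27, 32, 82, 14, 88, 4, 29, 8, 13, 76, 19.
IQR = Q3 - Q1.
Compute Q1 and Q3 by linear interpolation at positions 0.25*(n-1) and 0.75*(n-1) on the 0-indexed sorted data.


Sorted: 4, 8, 13, 14, 19, 27, 29, 32, 46, 47, 76, 82, 88, 88
Q1 (25th %ile) = 15.2500
Q3 (75th %ile) = 68.7500
IQR = 68.7500 - 15.2500 = 53.5000

IQR = 53.5000


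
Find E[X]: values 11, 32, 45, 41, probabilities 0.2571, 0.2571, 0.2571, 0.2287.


E[X] = 11*0.2571 + 32*0.2571 + 45*0.2571 + 41*0.2287
= 2.8281 + 8.2272 + 11.5695 + 9.3767
= 32.0015

E[X] = 32.0015


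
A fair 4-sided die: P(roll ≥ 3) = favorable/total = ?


Favorable outcomes (roll ≥ 3): 2
Total outcomes = 4
P = 2/4 = 0.5000

P = 0.5000


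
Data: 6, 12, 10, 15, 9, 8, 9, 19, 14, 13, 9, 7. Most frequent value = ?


Frequencies: 6:1, 7:1, 8:1, 9:3, 10:1, 12:1, 13:1, 14:1, 15:1, 19:1
Max frequency = 3
Mode = 9

Mode = 9


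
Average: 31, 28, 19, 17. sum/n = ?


Sum = 31 + 28 + 19 + 17 = 95
n = 4
Mean = 95/4 = 23.7500

Mean = 23.7500


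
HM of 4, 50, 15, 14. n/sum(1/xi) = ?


Sum of reciprocals = 1/4 + 1/50 + 1/15 + 1/14 = 0.408095
HM = 4/0.408095 = 9.8016

HM = 9.8016


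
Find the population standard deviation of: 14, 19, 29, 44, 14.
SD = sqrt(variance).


Mean = 24.0000
Variance = 130.0000
SD = sqrt(130.0000) = 11.4018

SD = 11.4018


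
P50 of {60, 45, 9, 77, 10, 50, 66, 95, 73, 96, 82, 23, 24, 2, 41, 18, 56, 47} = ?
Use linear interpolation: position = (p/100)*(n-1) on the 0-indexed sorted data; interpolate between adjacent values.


Sorted: 2, 9, 10, 18, 23, 24, 41, 45, 47, 50, 56, 60, 66, 73, 77, 82, 95, 96
n = 18
Index = 50/100 * 17 = 8.5000
Lower = data[8] = 47, Upper = data[9] = 50
P50 = 47 + 0.5000*(3) = 48.5000

P50 = 48.5000


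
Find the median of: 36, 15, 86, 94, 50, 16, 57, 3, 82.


Sorted: 3, 15, 16, 36, 50, 57, 82, 86, 94
n = 9 (odd)
Middle value = 50

Median = 50


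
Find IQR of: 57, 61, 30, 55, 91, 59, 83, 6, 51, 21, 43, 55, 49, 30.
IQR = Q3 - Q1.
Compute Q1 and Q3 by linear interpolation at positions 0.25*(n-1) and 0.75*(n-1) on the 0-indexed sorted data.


Sorted: 6, 21, 30, 30, 43, 49, 51, 55, 55, 57, 59, 61, 83, 91
Q1 (25th %ile) = 33.2500
Q3 (75th %ile) = 58.5000
IQR = 58.5000 - 33.2500 = 25.2500

IQR = 25.2500


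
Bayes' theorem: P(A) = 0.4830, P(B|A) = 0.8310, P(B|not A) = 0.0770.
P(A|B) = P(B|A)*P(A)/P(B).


P(B) = P(B|A)*P(A) + P(B|A')*P(A')
= 0.8310*0.4830 + 0.0770*0.5170
= 0.401373 + 0.039809 = 0.441182
P(A|B) = 0.401373/0.441182 = 0.9098

P(A|B) = 0.9098


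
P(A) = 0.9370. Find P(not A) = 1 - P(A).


P(not A) = 1 - 0.9370 = 0.0630

P(not A) = 0.0630


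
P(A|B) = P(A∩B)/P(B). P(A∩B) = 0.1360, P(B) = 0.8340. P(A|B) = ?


P(A|B) = 0.1360/0.8340 = 0.1631

P(A|B) = 0.1631


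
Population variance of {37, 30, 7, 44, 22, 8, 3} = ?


Mean = 21.5714
Squared deviations: 238.0408, 71.0408, 212.3265, 503.0408, 0.1837, 184.1837, 344.8980
Sum = 1553.7143
Variance = 1553.7143/7 = 221.9592

Variance = 221.9592


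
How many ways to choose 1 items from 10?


C(10,1) = 10!/(1! × 9!)
= 3628800/(1 × 362880)
= 10

C(10,1) = 10


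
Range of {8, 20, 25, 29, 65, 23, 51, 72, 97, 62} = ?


Max = 97, Min = 8
Range = 97 - 8 = 89

Range = 89


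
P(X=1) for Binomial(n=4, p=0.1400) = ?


C(4,1) = 4
p^1 = 0.140000
(1-p)^3 = 0.636056
P = 4 * 0.140000 * 0.636056 = 0.3562

P(X=1) = 0.3562


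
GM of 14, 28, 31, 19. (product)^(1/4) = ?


Product = 14 × 28 × 31 × 19 = 230888
GM = 230888^(1/4) = 21.9205

GM = 21.9205


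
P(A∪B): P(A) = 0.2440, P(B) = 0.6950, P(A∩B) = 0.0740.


P(A∪B) = 0.2440 + 0.6950 - 0.0740
= 0.9390 - 0.0740
= 0.8650

P(A∪B) = 0.8650


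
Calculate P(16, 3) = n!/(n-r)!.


P(16,3) = 16!/13!
= 20922789888000/6227020800
= 3360

P(16,3) = 3360


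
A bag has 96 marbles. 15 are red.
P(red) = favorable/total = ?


P = 15/96 = 0.1562

P = 0.1562


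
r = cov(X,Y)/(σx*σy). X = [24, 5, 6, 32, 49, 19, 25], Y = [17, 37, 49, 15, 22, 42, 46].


Mean X = 22.8571, Mean Y = 32.5714
SD X = 14.095882, SD Y = 13.211003
Cov = -116.918367
r = -116.918367/(14.095882*13.211003) = -0.6278

r = -0.6278


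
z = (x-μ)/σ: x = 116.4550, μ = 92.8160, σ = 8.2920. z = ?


z = (116.4550 - 92.8160)/8.2920
= 23.6390/8.2920
= 2.8508

z = 2.8508


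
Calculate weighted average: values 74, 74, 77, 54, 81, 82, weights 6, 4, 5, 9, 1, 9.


Numerator = 74*6 + 74*4 + 77*5 + 54*9 + 81*1 + 82*9 = 2430
Denominator = 6 + 4 + 5 + 9 + 1 + 9 = 34
WM = 2430/34 = 71.4706

WM = 71.4706


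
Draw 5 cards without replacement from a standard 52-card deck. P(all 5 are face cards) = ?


P(all face cards) = (12/52) × (11/51) × (10/50) × (9/49) × (8/48)
= 0.0003

P = 0.0003


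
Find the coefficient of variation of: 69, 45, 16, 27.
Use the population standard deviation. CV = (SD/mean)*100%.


Mean = 39.2500
SD = 20.0546
CV = (20.0546/39.2500)*100 = 51.0946%

CV = 51.0946%


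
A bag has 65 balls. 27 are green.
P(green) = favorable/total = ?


P = 27/65 = 0.4154

P = 0.4154


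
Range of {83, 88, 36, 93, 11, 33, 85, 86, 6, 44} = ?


Max = 93, Min = 6
Range = 93 - 6 = 87

Range = 87


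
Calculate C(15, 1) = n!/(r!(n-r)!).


C(15,1) = 15!/(1! × 14!)
= 1307674368000/(1 × 87178291200)
= 15

C(15,1) = 15


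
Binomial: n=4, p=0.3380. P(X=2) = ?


C(4,2) = 6
p^2 = 0.114244
(1-p)^2 = 0.438244
P = 6 * 0.114244 * 0.438244 = 0.3004

P(X=2) = 0.3004


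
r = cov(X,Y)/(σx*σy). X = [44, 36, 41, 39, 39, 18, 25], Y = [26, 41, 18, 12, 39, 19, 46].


Mean X = 34.5714, Mean Y = 28.7143
SD X = 8.764492, SD Y = 12.255777
Cov = -15.693878
r = -15.693878/(8.764492*12.255777) = -0.1461

r = -0.1461


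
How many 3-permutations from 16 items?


P(16,3) = 16!/13!
= 20922789888000/6227020800
= 3360

P(16,3) = 3360


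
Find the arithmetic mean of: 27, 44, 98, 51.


Sum = 27 + 44 + 98 + 51 = 220
n = 4
Mean = 220/4 = 55.0000

Mean = 55.0000


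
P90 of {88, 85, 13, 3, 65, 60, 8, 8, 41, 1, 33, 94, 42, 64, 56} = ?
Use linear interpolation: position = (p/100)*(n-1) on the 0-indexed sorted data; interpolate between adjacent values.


Sorted: 1, 3, 8, 8, 13, 33, 41, 42, 56, 60, 64, 65, 85, 88, 94
n = 15
Index = 90/100 * 14 = 12.6000
Lower = data[12] = 85, Upper = data[13] = 88
P90 = 85 + 0.6000*(3) = 86.8000

P90 = 86.8000


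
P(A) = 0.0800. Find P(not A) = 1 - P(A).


P(not A) = 1 - 0.0800 = 0.9200

P(not A) = 0.9200


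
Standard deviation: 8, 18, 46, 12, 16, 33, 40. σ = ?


Mean = 24.7143
Variance = 188.2041
SD = sqrt(188.2041) = 13.7187

SD = 13.7187


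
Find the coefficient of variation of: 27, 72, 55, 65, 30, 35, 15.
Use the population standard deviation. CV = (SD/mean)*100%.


Mean = 42.7143
SD = 19.7897
CV = (19.7897/42.7143)*100 = 46.3304%

CV = 46.3304%


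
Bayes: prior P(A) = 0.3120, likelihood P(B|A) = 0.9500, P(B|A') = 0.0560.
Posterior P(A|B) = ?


P(B) = P(B|A)*P(A) + P(B|A')*P(A')
= 0.9500*0.3120 + 0.0560*0.6880
= 0.296400 + 0.038528 = 0.334928
P(A|B) = 0.296400/0.334928 = 0.8850

P(A|B) = 0.8850


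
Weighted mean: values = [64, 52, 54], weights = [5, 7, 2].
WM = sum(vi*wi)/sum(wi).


Numerator = 64*5 + 52*7 + 54*2 = 792
Denominator = 5 + 7 + 2 = 14
WM = 792/14 = 56.5714

WM = 56.5714


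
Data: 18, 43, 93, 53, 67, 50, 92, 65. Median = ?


Sorted: 18, 43, 50, 53, 65, 67, 92, 93
n = 8 (even)
Middle values: 53 and 65
Median = (53+65)/2 = 59.0000

Median = 59.0000


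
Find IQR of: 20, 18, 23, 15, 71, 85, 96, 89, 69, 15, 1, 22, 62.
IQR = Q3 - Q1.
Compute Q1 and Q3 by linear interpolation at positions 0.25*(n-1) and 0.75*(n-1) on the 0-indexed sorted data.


Sorted: 1, 15, 15, 18, 20, 22, 23, 62, 69, 71, 85, 89, 96
Q1 (25th %ile) = 18.0000
Q3 (75th %ile) = 71.0000
IQR = 71.0000 - 18.0000 = 53.0000

IQR = 53.0000


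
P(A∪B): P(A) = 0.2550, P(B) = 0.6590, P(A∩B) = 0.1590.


P(A∪B) = 0.2550 + 0.6590 - 0.1590
= 0.9140 - 0.1590
= 0.7550

P(A∪B) = 0.7550


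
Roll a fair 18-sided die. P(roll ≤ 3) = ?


Favorable outcomes (roll ≤ 3): 3
Total outcomes = 18
P = 3/18 = 0.1667

P = 0.1667


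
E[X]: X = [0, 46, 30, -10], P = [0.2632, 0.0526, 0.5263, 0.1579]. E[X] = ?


E[X] = 0*0.2632 + 46*0.0526 + 30*0.5263 - 10*0.1579
= 0 + 2.4196 + 15.7890 - 1.5790
= 16.6296

E[X] = 16.6296


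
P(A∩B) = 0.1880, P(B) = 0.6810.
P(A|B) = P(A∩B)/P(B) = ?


P(A|B) = 0.1880/0.6810 = 0.2761

P(A|B) = 0.2761


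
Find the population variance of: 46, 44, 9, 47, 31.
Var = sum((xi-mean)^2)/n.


Mean = 35.4000
Squared deviations: 112.3600, 73.9600, 696.9600, 134.5600, 19.3600
Sum = 1037.2000
Variance = 1037.2000/5 = 207.4400

Variance = 207.4400


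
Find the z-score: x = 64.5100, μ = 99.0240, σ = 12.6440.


z = (64.5100 - 99.0240)/12.6440
= -34.5140/12.6440
= -2.7297

z = -2.7297


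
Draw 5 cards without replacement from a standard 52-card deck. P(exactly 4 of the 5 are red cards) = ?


Hypergeometric: P(X=4) = C(26,4)·C(26,1) / C(52,5)
= 14950 × 26 / 2598960
= 388700/2598960 = 0.1496

P = 0.1496


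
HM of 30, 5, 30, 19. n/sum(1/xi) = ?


Sum of reciprocals = 1/30 + 1/5 + 1/30 + 1/19 = 0.319298
HM = 4/0.319298 = 12.5275

HM = 12.5275


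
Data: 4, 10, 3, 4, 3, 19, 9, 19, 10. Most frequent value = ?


Frequencies: 3:2, 4:2, 9:1, 10:2, 19:2
Max frequency = 2
Mode = 3, 4, 10, 19

Mode = 3, 4, 10, 19


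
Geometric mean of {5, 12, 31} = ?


Product = 5 × 12 × 31 = 1860
GM = 1860^(1/3) = 12.2981

GM = 12.2981


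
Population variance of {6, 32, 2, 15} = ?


Mean = 13.7500
Squared deviations: 60.0625, 333.0625, 138.0625, 1.5625
Sum = 532.7500
Variance = 532.7500/4 = 133.1875

Variance = 133.1875


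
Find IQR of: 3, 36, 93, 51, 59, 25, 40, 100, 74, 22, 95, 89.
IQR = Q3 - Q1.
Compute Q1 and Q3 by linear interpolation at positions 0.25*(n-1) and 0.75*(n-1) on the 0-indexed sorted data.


Sorted: 3, 22, 25, 36, 40, 51, 59, 74, 89, 93, 95, 100
Q1 (25th %ile) = 33.2500
Q3 (75th %ile) = 90.0000
IQR = 90.0000 - 33.2500 = 56.7500

IQR = 56.7500


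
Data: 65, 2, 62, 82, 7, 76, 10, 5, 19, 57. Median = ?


Sorted: 2, 5, 7, 10, 19, 57, 62, 65, 76, 82
n = 10 (even)
Middle values: 19 and 57
Median = (19+57)/2 = 38.0000

Median = 38.0000


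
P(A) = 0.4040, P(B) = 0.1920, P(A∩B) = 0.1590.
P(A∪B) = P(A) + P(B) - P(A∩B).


P(A∪B) = 0.4040 + 0.1920 - 0.1590
= 0.5960 - 0.1590
= 0.4370

P(A∪B) = 0.4370


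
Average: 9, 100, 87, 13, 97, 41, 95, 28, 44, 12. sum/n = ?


Sum = 9 + 100 + 87 + 13 + 97 + 41 + 95 + 28 + 44 + 12 = 526
n = 10
Mean = 526/10 = 52.6000

Mean = 52.6000


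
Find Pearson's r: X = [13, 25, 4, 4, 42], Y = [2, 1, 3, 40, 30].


Mean X = 17.6000, Mean Y = 15.2000
SD X = 14.430523, SD Y = 16.485145
Cov = 29.080000
r = 29.080000/(14.430523*16.485145) = 0.1222

r = 0.1222


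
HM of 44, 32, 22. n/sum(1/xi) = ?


Sum of reciprocals = 1/44 + 1/32 + 1/22 = 0.099432
HM = 3/0.099432 = 30.1714

HM = 30.1714


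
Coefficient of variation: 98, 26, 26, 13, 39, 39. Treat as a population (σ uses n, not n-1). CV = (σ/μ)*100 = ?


Mean = 40.1667
SD = 27.3460
CV = (27.3460/40.1667)*100 = 68.0814%

CV = 68.0814%


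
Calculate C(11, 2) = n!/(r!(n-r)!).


C(11,2) = 11!/(2! × 9!)
= 39916800/(2 × 362880)
= 55

C(11,2) = 55


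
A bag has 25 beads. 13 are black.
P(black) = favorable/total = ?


P = 13/25 = 0.5200

P = 0.5200


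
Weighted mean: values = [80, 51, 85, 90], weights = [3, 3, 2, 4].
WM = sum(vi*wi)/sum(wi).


Numerator = 80*3 + 51*3 + 85*2 + 90*4 = 923
Denominator = 3 + 3 + 2 + 4 = 12
WM = 923/12 = 76.9167

WM = 76.9167


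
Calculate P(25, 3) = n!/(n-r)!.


P(25,3) = 25!/22!
= 15511210043330985984000000/1124000727777607680000
= 13800

P(25,3) = 13800


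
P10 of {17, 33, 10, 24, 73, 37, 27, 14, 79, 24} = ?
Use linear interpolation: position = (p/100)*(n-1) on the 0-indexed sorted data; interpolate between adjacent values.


Sorted: 10, 14, 17, 24, 24, 27, 33, 37, 73, 79
n = 10
Index = 10/100 * 9 = 0.9000
Lower = data[0] = 10, Upper = data[1] = 14
P10 = 10 + 0.9000*(4) = 13.6000

P10 = 13.6000


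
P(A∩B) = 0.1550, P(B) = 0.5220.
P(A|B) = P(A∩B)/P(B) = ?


P(A|B) = 0.1550/0.5220 = 0.2969

P(A|B) = 0.2969


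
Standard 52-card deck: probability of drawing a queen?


4 queens in 52 cards
P = 4/52 = 0.0769

P = 0.0769


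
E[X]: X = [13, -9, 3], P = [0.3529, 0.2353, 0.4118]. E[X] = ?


E[X] = 13*0.3529 - 9*0.2353 + 3*0.4118
= 4.5877 - 2.1177 + 1.2354
= 3.7054

E[X] = 3.7054


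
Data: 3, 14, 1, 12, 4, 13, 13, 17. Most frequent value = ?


Frequencies: 1:1, 3:1, 4:1, 12:1, 13:2, 14:1, 17:1
Max frequency = 2
Mode = 13

Mode = 13


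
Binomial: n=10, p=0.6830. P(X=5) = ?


C(10,5) = 252
p^5 = 0.148629
(1-p)^5 = 0.003201
P = 252 * 0.148629 * 0.003201 = 0.1199

P(X=5) = 0.1199


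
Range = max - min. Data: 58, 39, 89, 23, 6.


Max = 89, Min = 6
Range = 89 - 6 = 83

Range = 83


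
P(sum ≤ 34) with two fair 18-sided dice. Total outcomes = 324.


Total outcomes = 18×18 = 324
Favorable (sum ≤ 34): 321
P = 321/324 = 0.9907

P = 0.9907


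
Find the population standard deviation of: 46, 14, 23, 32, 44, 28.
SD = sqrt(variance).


Mean = 31.1667
Variance = 126.1389
SD = sqrt(126.1389) = 11.2312

SD = 11.2312


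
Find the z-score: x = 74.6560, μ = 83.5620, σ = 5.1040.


z = (74.6560 - 83.5620)/5.1040
= -8.9060/5.1040
= -1.7449

z = -1.7449


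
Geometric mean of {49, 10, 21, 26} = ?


Product = 49 × 10 × 21 × 26 = 267540
GM = 267540^(1/4) = 22.7430

GM = 22.7430


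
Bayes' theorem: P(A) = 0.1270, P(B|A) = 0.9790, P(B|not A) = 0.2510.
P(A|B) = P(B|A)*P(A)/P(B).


P(B) = P(B|A)*P(A) + P(B|A')*P(A')
= 0.9790*0.1270 + 0.2510*0.8730
= 0.124333 + 0.219123 = 0.343456
P(A|B) = 0.124333/0.343456 = 0.3620

P(A|B) = 0.3620


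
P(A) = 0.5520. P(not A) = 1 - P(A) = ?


P(not A) = 1 - 0.5520 = 0.4480

P(not A) = 0.4480


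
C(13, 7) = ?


C(13,7) = 13!/(7! × 6!)
= 6227020800/(5040 × 720)
= 1716

C(13,7) = 1716


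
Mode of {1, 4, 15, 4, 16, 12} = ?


Frequencies: 1:1, 4:2, 12:1, 15:1, 16:1
Max frequency = 2
Mode = 4

Mode = 4


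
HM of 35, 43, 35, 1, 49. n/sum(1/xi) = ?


Sum of reciprocals = 1/35 + 1/43 + 1/35 + 1/1 + 1/49 = 1.100807
HM = 5/1.100807 = 4.5421

HM = 4.5421


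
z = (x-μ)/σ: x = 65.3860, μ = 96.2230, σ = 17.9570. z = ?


z = (65.3860 - 96.2230)/17.9570
= -30.8370/17.9570
= -1.7173

z = -1.7173


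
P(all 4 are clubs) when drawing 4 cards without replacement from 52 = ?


P(all clubs) = (13/52) × (12/51) × (11/50) × (10/49)
= 0.0026

P = 0.0026


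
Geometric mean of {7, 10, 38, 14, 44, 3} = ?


Product = 7 × 10 × 38 × 14 × 44 × 3 = 4915680
GM = 4915680^(1/6) = 13.0396

GM = 13.0396


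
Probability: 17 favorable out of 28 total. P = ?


P = 17/28 = 0.6071

P = 0.6071


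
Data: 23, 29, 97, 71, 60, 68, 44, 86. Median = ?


Sorted: 23, 29, 44, 60, 68, 71, 86, 97
n = 8 (even)
Middle values: 60 and 68
Median = (60+68)/2 = 64.0000

Median = 64.0000


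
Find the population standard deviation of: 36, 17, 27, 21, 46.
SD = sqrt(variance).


Mean = 29.4000
Variance = 109.8400
SD = sqrt(109.8400) = 10.4805

SD = 10.4805


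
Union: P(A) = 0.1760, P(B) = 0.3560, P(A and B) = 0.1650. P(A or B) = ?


P(A∪B) = 0.1760 + 0.3560 - 0.1650
= 0.5320 - 0.1650
= 0.3670

P(A∪B) = 0.3670


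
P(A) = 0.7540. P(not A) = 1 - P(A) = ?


P(not A) = 1 - 0.7540 = 0.2460

P(not A) = 0.2460


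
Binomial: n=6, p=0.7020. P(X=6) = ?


C(6,6) = 1
p^6 = 0.119680
(1-p)^0 = 1.000000
P = 1 * 0.119680 * 1.000000 = 0.1197

P(X=6) = 0.1197


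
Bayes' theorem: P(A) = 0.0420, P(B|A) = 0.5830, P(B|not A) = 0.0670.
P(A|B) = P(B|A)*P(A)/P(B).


P(B) = P(B|A)*P(A) + P(B|A')*P(A')
= 0.5830*0.0420 + 0.0670*0.9580
= 0.024486 + 0.064186 = 0.088672
P(A|B) = 0.024486/0.088672 = 0.2761

P(A|B) = 0.2761


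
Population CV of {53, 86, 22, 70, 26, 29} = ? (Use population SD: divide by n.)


Mean = 47.6667
SD = 24.0601
CV = (24.0601/47.6667)*100 = 50.4758%

CV = 50.4758%


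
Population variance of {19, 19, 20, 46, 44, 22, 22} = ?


Mean = 27.4286
Squared deviations: 71.0408, 71.0408, 55.1837, 344.8980, 274.6122, 29.4694, 29.4694
Sum = 875.7143
Variance = 875.7143/7 = 125.1020

Variance = 125.1020


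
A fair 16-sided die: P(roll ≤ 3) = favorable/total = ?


Favorable outcomes (roll ≤ 3): 3
Total outcomes = 16
P = 3/16 = 0.1875

P = 0.1875


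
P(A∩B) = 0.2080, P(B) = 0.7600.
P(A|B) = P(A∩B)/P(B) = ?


P(A|B) = 0.2080/0.7600 = 0.2737

P(A|B) = 0.2737


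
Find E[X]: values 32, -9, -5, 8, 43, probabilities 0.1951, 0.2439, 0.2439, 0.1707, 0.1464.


E[X] = 32*0.1951 - 9*0.2439 - 5*0.2439 + 8*0.1707 + 43*0.1464
= 6.2432 - 2.1951 - 1.2195 + 1.3656 + 6.2952
= 10.4894

E[X] = 10.4894


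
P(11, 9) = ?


P(11,9) = 11!/2!
= 39916800/2
= 19958400

P(11,9) = 19958400


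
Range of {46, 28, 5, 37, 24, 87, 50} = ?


Max = 87, Min = 5
Range = 87 - 5 = 82

Range = 82


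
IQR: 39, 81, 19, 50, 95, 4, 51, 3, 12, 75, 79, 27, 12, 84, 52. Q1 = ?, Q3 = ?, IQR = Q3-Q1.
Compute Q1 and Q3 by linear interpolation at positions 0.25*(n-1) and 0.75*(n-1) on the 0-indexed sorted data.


Sorted: 3, 4, 12, 12, 19, 27, 39, 50, 51, 52, 75, 79, 81, 84, 95
Q1 (25th %ile) = 15.5000
Q3 (75th %ile) = 77.0000
IQR = 77.0000 - 15.5000 = 61.5000

IQR = 61.5000


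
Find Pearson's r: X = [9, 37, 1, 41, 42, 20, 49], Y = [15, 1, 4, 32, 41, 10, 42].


Mean X = 28.4286, Mean Y = 20.7143
SD X = 17.070084, SD Y = 16.068730
Cov = 192.265306
r = 192.265306/(17.070084*16.068730) = 0.7009

r = 0.7009


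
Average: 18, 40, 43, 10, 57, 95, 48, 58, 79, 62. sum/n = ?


Sum = 18 + 40 + 43 + 10 + 57 + 95 + 48 + 58 + 79 + 62 = 510
n = 10
Mean = 510/10 = 51.0000

Mean = 51.0000


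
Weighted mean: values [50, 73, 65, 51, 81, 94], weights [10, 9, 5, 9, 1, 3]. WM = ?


Numerator = 50*10 + 73*9 + 65*5 + 51*9 + 81*1 + 94*3 = 2304
Denominator = 10 + 9 + 5 + 9 + 1 + 3 = 37
WM = 2304/37 = 62.2703

WM = 62.2703


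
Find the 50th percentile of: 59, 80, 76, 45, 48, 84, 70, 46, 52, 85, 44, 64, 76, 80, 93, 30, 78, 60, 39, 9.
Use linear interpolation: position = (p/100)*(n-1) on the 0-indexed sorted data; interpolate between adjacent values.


Sorted: 9, 30, 39, 44, 45, 46, 48, 52, 59, 60, 64, 70, 76, 76, 78, 80, 80, 84, 85, 93
n = 20
Index = 50/100 * 19 = 9.5000
Lower = data[9] = 60, Upper = data[10] = 64
P50 = 60 + 0.5000*(4) = 62.0000

P50 = 62.0000


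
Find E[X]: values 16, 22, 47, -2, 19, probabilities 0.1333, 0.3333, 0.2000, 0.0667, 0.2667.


E[X] = 16*0.1333 + 22*0.3333 + 47*0.2000 - 2*0.0667 + 19*0.2667
= 2.1328 + 7.3326 + 9.4000 - 0.1334 + 5.0673
= 23.7993

E[X] = 23.7993


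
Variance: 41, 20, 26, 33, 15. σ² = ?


Mean = 27.0000
Squared deviations: 196.0000, 49.0000, 1.0000, 36.0000, 144.0000
Sum = 426.0000
Variance = 426.0000/5 = 85.2000

Variance = 85.2000


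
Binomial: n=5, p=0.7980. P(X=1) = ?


C(5,1) = 5
p^1 = 0.798000
(1-p)^4 = 0.001665
P = 5 * 0.798000 * 0.001665 = 0.0066

P(X=1) = 0.0066


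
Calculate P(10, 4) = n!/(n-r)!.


P(10,4) = 10!/6!
= 3628800/720
= 5040

P(10,4) = 5040


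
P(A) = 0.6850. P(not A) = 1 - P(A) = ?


P(not A) = 1 - 0.6850 = 0.3150

P(not A) = 0.3150


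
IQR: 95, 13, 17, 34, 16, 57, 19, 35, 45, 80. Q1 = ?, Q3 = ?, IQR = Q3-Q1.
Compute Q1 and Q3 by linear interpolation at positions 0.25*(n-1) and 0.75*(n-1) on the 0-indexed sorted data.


Sorted: 13, 16, 17, 19, 34, 35, 45, 57, 80, 95
Q1 (25th %ile) = 17.5000
Q3 (75th %ile) = 54.0000
IQR = 54.0000 - 17.5000 = 36.5000

IQR = 36.5000


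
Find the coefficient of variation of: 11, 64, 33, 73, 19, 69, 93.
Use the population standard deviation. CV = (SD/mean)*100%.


Mean = 51.7143
SD = 28.4992
CV = (28.4992/51.7143)*100 = 55.1089%

CV = 55.1089%


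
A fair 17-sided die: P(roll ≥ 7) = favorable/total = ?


Favorable outcomes (roll ≥ 7): 11
Total outcomes = 17
P = 11/17 = 0.6471

P = 0.6471


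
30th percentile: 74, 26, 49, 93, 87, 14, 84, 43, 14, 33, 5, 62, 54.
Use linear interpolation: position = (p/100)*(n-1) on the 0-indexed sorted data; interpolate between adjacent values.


Sorted: 5, 14, 14, 26, 33, 43, 49, 54, 62, 74, 84, 87, 93
n = 13
Index = 30/100 * 12 = 3.6000
Lower = data[3] = 26, Upper = data[4] = 33
P30 = 26 + 0.6000*(7) = 30.2000

P30 = 30.2000


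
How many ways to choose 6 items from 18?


C(18,6) = 18!/(6! × 12!)
= 6402373705728000/(720 × 479001600)
= 18564

C(18,6) = 18564


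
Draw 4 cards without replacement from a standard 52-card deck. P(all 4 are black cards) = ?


P(all black cards) = (26/52) × (25/51) × (24/50) × (23/49)
= 0.0552

P = 0.0552


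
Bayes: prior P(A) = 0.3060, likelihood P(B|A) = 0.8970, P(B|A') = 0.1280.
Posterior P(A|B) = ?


P(B) = P(B|A)*P(A) + P(B|A')*P(A')
= 0.8970*0.3060 + 0.1280*0.6940
= 0.274482 + 0.088832 = 0.363314
P(A|B) = 0.274482/0.363314 = 0.7555

P(A|B) = 0.7555


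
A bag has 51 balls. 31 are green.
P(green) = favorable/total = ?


P = 31/51 = 0.6078

P = 0.6078


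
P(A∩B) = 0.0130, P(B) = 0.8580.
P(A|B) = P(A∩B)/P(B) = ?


P(A|B) = 0.0130/0.8580 = 0.0152

P(A|B) = 0.0152


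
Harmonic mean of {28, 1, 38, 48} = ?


Sum of reciprocals = 1/28 + 1/1 + 1/38 + 1/48 = 1.082863
HM = 4/1.082863 = 3.6939

HM = 3.6939


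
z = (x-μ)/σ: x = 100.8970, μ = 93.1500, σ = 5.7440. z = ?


z = (100.8970 - 93.1500)/5.7440
= 7.7470/5.7440
= 1.3487

z = 1.3487


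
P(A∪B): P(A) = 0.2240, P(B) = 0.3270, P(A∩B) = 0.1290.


P(A∪B) = 0.2240 + 0.3270 - 0.1290
= 0.5510 - 0.1290
= 0.4220

P(A∪B) = 0.4220


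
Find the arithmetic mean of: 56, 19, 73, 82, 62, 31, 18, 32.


Sum = 56 + 19 + 73 + 82 + 62 + 31 + 18 + 32 = 373
n = 8
Mean = 373/8 = 46.6250

Mean = 46.6250


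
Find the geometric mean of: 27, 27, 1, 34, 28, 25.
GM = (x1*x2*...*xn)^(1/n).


Product = 27 × 27 × 1 × 34 × 28 × 25 = 17350200
GM = 17350200^(1/6) = 16.0898

GM = 16.0898


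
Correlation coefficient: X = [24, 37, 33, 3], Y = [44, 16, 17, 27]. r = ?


Mean X = 24.2500, Mean Y = 26.0000
SD X = 13.141062, SD Y = 11.247222
Cov = -58.000000
r = -58.000000/(13.141062*11.247222) = -0.3924

r = -0.3924


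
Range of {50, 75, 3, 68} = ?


Max = 75, Min = 3
Range = 75 - 3 = 72

Range = 72


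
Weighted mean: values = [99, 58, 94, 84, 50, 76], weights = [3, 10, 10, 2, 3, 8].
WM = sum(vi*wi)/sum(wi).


Numerator = 99*3 + 58*10 + 94*10 + 84*2 + 50*3 + 76*8 = 2743
Denominator = 3 + 10 + 10 + 2 + 3 + 8 = 36
WM = 2743/36 = 76.1944

WM = 76.1944


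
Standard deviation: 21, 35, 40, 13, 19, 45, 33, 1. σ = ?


Mean = 25.8750
Variance = 194.3594
SD = sqrt(194.3594) = 13.9413

SD = 13.9413


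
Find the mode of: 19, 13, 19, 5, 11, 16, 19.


Frequencies: 5:1, 11:1, 13:1, 16:1, 19:3
Max frequency = 3
Mode = 19

Mode = 19


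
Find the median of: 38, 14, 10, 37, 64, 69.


Sorted: 10, 14, 37, 38, 64, 69
n = 6 (even)
Middle values: 37 and 38
Median = (37+38)/2 = 37.5000

Median = 37.5000


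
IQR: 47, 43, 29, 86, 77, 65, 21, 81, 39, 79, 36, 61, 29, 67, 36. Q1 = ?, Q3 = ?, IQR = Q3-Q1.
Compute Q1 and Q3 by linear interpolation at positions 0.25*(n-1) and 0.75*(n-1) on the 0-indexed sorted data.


Sorted: 21, 29, 29, 36, 36, 39, 43, 47, 61, 65, 67, 77, 79, 81, 86
Q1 (25th %ile) = 36.0000
Q3 (75th %ile) = 72.0000
IQR = 72.0000 - 36.0000 = 36.0000

IQR = 36.0000


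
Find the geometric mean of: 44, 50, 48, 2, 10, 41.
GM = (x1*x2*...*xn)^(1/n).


Product = 44 × 50 × 48 × 2 × 10 × 41 = 86592000
GM = 86592000^(1/6) = 21.0336

GM = 21.0336


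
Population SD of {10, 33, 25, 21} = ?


Mean = 22.2500
Variance = 68.6875
SD = sqrt(68.6875) = 8.2878

SD = 8.2878


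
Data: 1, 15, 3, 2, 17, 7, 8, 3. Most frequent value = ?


Frequencies: 1:1, 2:1, 3:2, 7:1, 8:1, 15:1, 17:1
Max frequency = 2
Mode = 3

Mode = 3


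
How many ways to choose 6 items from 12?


C(12,6) = 12!/(6! × 6!)
= 479001600/(720 × 720)
= 924

C(12,6) = 924


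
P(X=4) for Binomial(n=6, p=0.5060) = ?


C(6,4) = 15
p^4 = 0.065554
(1-p)^2 = 0.244036
P = 15 * 0.065554 * 0.244036 = 0.2400

P(X=4) = 0.2400


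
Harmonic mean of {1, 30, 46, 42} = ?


Sum of reciprocals = 1/1 + 1/30 + 1/46 + 1/42 = 1.078882
HM = 4/1.078882 = 3.7075

HM = 3.7075


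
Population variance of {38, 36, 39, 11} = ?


Mean = 31.0000
Squared deviations: 49.0000, 25.0000, 64.0000, 400.0000
Sum = 538.0000
Variance = 538.0000/4 = 134.5000

Variance = 134.5000


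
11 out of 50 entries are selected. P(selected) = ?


P = 11/50 = 0.2200

P = 0.2200


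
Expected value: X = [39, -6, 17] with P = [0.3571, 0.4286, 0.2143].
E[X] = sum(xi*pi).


E[X] = 39*0.3571 - 6*0.4286 + 17*0.2143
= 13.9269 - 2.5716 + 3.6431
= 14.9984

E[X] = 14.9984


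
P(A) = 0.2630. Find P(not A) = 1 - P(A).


P(not A) = 1 - 0.2630 = 0.7370

P(not A) = 0.7370


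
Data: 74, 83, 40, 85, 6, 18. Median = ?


Sorted: 6, 18, 40, 74, 83, 85
n = 6 (even)
Middle values: 40 and 74
Median = (40+74)/2 = 57.0000

Median = 57.0000


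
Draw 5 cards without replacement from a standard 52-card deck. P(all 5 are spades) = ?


P(all spades) = (13/52) × (12/51) × (11/50) × (10/49) × (9/48)
= 0.0005

P = 0.0005


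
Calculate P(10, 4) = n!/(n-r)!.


P(10,4) = 10!/6!
= 3628800/720
= 5040

P(10,4) = 5040


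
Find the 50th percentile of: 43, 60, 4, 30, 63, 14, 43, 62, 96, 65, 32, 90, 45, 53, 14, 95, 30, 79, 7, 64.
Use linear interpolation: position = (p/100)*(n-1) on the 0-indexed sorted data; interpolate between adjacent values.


Sorted: 4, 7, 14, 14, 30, 30, 32, 43, 43, 45, 53, 60, 62, 63, 64, 65, 79, 90, 95, 96
n = 20
Index = 50/100 * 19 = 9.5000
Lower = data[9] = 45, Upper = data[10] = 53
P50 = 45 + 0.5000*(8) = 49.0000

P50 = 49.0000


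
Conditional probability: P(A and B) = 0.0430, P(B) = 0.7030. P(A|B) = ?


P(A|B) = 0.0430/0.7030 = 0.0612

P(A|B) = 0.0612


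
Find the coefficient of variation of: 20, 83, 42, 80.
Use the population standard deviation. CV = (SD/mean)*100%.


Mean = 56.2500
SD = 26.4422
CV = (26.4422/56.2500)*100 = 47.0083%

CV = 47.0083%


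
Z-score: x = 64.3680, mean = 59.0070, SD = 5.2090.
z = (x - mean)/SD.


z = (64.3680 - 59.0070)/5.2090
= 5.3610/5.2090
= 1.0292

z = 1.0292


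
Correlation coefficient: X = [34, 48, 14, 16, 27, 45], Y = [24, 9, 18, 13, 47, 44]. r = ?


Mean X = 30.6667, Mean Y = 25.8333
SD X = 13.059692, SD Y = 14.667614
Cov = 33.944444
r = 33.944444/(13.059692*14.667614) = 0.1772

r = 0.1772


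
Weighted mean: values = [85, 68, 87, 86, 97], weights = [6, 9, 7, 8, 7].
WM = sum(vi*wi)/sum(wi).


Numerator = 85*6 + 68*9 + 87*7 + 86*8 + 97*7 = 3098
Denominator = 6 + 9 + 7 + 8 + 7 = 37
WM = 3098/37 = 83.7297

WM = 83.7297


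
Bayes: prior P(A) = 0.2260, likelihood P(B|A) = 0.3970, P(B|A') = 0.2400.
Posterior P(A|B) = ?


P(B) = P(B|A)*P(A) + P(B|A')*P(A')
= 0.3970*0.2260 + 0.2400*0.7740
= 0.089722 + 0.185760 = 0.275482
P(A|B) = 0.089722/0.275482 = 0.3257

P(A|B) = 0.3257


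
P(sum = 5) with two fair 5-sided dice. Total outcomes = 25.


Total outcomes = 5×5 = 25
Favorable (sum = 5): 4
P = 4/25 = 0.1600

P = 0.1600


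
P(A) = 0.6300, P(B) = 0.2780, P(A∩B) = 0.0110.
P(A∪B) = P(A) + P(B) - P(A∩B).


P(A∪B) = 0.6300 + 0.2780 - 0.0110
= 0.9080 - 0.0110
= 0.8970

P(A∪B) = 0.8970


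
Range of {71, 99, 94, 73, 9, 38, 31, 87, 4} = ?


Max = 99, Min = 4
Range = 99 - 4 = 95

Range = 95


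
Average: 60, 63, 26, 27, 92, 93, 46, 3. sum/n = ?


Sum = 60 + 63 + 26 + 27 + 92 + 93 + 46 + 3 = 410
n = 8
Mean = 410/8 = 51.2500

Mean = 51.2500


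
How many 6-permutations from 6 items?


P(6,6) = 6!/0!
= 720/1
= 720

P(6,6) = 720


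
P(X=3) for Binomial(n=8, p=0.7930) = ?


C(8,3) = 56
p^3 = 0.498677
(1-p)^5 = 0.000380
P = 56 * 0.498677 * 0.000380 = 0.0106

P(X=3) = 0.0106


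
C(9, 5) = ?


C(9,5) = 9!/(5! × 4!)
= 362880/(120 × 24)
= 126

C(9,5) = 126


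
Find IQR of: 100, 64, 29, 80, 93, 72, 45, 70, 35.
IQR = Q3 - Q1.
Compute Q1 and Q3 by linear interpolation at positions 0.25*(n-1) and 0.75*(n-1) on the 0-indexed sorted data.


Sorted: 29, 35, 45, 64, 70, 72, 80, 93, 100
Q1 (25th %ile) = 45.0000
Q3 (75th %ile) = 80.0000
IQR = 80.0000 - 45.0000 = 35.0000

IQR = 35.0000


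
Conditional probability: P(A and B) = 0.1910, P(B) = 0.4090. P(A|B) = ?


P(A|B) = 0.1910/0.4090 = 0.4670

P(A|B) = 0.4670


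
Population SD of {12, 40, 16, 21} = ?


Mean = 22.2500
Variance = 115.1875
SD = sqrt(115.1875) = 10.7325

SD = 10.7325


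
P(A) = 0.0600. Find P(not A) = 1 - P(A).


P(not A) = 1 - 0.0600 = 0.9400

P(not A) = 0.9400


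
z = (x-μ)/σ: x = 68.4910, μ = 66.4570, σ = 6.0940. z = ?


z = (68.4910 - 66.4570)/6.0940
= 2.0340/6.0940
= 0.3338

z = 0.3338


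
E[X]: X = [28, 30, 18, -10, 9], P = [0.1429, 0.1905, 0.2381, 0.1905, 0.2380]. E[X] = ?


E[X] = 28*0.1429 + 30*0.1905 + 18*0.2381 - 10*0.1905 + 9*0.2380
= 4.0012 + 5.7150 + 4.2858 - 1.9050 + 2.1420
= 14.2390

E[X] = 14.2390


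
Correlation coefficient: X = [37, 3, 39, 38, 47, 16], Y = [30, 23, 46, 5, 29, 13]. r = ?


Mean X = 30.0000, Mean Y = 24.3333
SD X = 15.318834, SD Y = 13.085191
Cov = 59.000000
r = 59.000000/(15.318834*13.085191) = 0.2943

r = 0.2943


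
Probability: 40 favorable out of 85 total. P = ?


P = 40/85 = 0.4706

P = 0.4706


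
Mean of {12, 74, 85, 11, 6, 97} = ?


Sum = 12 + 74 + 85 + 11 + 6 + 97 = 285
n = 6
Mean = 285/6 = 47.5000

Mean = 47.5000


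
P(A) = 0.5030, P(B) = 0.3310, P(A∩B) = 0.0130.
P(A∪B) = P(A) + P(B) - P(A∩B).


P(A∪B) = 0.5030 + 0.3310 - 0.0130
= 0.8340 - 0.0130
= 0.8210

P(A∪B) = 0.8210


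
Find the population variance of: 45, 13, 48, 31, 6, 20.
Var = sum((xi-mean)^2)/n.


Mean = 27.1667
Squared deviations: 318.0278, 200.6944, 434.0278, 14.6944, 448.0278, 51.3611
Sum = 1466.8333
Variance = 1466.8333/6 = 244.4722

Variance = 244.4722
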